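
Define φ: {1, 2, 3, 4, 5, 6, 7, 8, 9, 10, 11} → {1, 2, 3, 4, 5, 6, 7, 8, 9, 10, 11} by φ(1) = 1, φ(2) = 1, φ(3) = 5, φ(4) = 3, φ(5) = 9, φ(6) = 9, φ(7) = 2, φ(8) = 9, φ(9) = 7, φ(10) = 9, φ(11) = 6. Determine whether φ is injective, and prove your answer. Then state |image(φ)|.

7

φ(1) = 1 = φ(2) with 1 ≠ 2, so φ is not injective.
The image of φ is {1, 2, 3, 5, 6, 7, 9}, which has 7 elements.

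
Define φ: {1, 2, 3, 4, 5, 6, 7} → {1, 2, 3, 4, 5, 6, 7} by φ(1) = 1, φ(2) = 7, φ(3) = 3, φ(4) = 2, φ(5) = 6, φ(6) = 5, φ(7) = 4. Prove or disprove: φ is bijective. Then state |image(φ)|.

7

The values 1, 7, 3, 2, 6, 5, 4 are a permutation of {1, 2, 3, 4, 5, 6, 7}: each element appears exactly once.
So φ is injective and surjective, hence bijective.
The image of φ is {1, 2, 3, 4, 5, 6, 7}, which has 7 elements.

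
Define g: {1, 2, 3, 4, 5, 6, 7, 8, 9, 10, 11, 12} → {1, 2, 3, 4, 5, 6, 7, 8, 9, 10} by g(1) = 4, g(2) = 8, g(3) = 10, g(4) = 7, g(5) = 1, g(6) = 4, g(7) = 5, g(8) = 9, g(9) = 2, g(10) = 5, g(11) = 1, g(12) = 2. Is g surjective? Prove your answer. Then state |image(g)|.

8

No element maps to 3, so g is not surjective.
The image of g is {1, 2, 4, 5, 7, 8, 9, 10}, which has 8 elements.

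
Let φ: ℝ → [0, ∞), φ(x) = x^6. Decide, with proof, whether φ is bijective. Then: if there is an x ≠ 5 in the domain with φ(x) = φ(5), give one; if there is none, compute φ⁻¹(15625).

-5

φ(5) = 15625 = (−5)^6 = φ(−5) (since 6 is even), with 5 ≠ −5. So φ is not injective, hence not bijective.
For the follow-up, such an x exists: taking x = −5 ∈ ℝ gives φ(−5) = 15625 = φ(5) with −5 ≠ 5.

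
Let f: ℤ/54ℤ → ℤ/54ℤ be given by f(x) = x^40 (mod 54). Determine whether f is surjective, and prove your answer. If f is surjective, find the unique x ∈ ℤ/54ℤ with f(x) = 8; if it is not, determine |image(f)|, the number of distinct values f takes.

f(0) = 0^40 = 0.
f(6): Repeated squaring mod 54: 6^1 ≡ 6, 6^2 ≡ 6² = 36, 6^4 ≡ 36² = 1296 ≡ 0, 6^8 ≡ 0² = 0, 6^16 ≡ 0² = 0, 6^32 ≡ 0² = 0. Since 40 = 32 + 8, 6^40 ≡ 0·0: 0·0 = 0. So 6^40 ≡ 0 (mod 54).
So f(0) = f(6) = 0 while 0 ≠ 6, therefore f is not injective.
A non-injective map from the 54-element set ℤ/54ℤ to itself takes at most 53 distinct values, so it cannot be surjective. Therefore f is not surjective.
Since f is not surjective, we determine |image(f)|. Computing x^40 mod 54 for each x (by repeated squaring, reducing mod 54 at every step), the values f(0), f(1), …, f(53) are: 0, 1, 16, 27, 40, 31, 0, 25, 46, 27, 10, 7, 0, 49, 22, 27, 34, 37, 0, 19, 52, 27, 4, 13, 0, 43, 28, 27, 28, 43, 0, 13, 4, 27, 52, 19, 0, 37, 34, 27, 22, 49, 0, 7, 10, 27, 46, 25, 0, 31, 40, 27, 16, 1.
The distinct values are {0, 1, 4, 7, 10, 13, 16, 19, 22, 25, 27, 28, 31, 34, 37, 40, 43, 46, 49, 52}; there are 20 of them.

20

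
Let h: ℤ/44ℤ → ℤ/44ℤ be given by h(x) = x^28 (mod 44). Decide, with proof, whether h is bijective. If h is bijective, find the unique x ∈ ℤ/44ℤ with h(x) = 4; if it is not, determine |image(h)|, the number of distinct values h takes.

h(10): Repeated squaring mod 44: 10^1 ≡ 10, 10^2 ≡ 10² = 100 ≡ 12, 10^4 ≡ 12² = 144 ≡ 12, 10^8 ≡ 12² = 144 ≡ 12, 10^16 ≡ 12² = 144 ≡ 12. Since 28 = 16 + 8 + 4, 10^28 ≡ 12·12·12: 12·12 = 144 ≡ 12, then 12·12 = 144 ≡ 12. So 10^28 ≡ 12 (mod 44).
h(12): Repeated squaring mod 44: 12^1 ≡ 12, 12^2 ≡ 12² = 144 ≡ 12, 12^4 ≡ 12² = 144 ≡ 12, 12^8 ≡ 12² = 144 ≡ 12, 12^16 ≡ 12² = 144 ≡ 12. Since 28 = 16 + 8 + 4, 12^28 ≡ 12·12·12: 12·12 = 144 ≡ 12, then 12·12 = 144 ≡ 12. So 12^28 ≡ 12 (mod 44).
So h(10) = h(12) = 12 while 10 ≠ 12, hence h is not injective, hence not bijective.
Since h is not bijective, we determine |image(h)|. Computing x^28 mod 44 for each x (by repeated squaring, reducing mod 44 at every step), the values h(0), h(1), …, h(43) are: 0, 1, 36, 5, 20, 37, 4, 9, 16, 25, 12, 33, 12, 25, 16, 9, 4, 37, 20, 5, 36, 1, 0, 1, 36, 5, 20, 37, 4, 9, 16, 25, 12, 33, 12, 25, 16, 9, 4, 37, 20, 5, 36, 1.
The distinct values are {0, 1, 4, 5, 9, 12, 16, 20, 25, 33, 36, 37}; there are 12 of them.

12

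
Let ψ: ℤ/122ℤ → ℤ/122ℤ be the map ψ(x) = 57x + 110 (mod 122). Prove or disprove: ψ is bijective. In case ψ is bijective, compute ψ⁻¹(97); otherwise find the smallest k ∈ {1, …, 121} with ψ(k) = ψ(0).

49

Recall that ψ is injective if ψ(u) = ψ(v) implies u = v.
If ψ(u) = ψ(v), then 57u ≡ 57v (mod 122). Because gcd(57, 122) = 1, we may cancel 57 to get u ≡ v (mod 122).
We now compute 57⁻¹ mod 122 explicitly. Euclid's algorithm: 122 = 2·57 + 8, 57 = 7·8 + 1; back-substituting gives 1 = 15·57 − 7·122, so 57⁻¹ ≡ 15 (mod 122).
Then y ↦ 15(y − 110) is a two-sided inverse to ψ, so every y ∈ ℤ/122ℤ has a preimage.
Hence ψ is bijective.
Since ψ is bijective, we compute ψ⁻¹(97): solve 57x + 110 ≡ 97 (mod 122), i.e. 57x ≡ 109 (mod 122).
Multiplying by 57⁻¹ = 15 gives x ≡ 15·109 = 1635 = 13·122 + 49 ≡ 49 (mod 122).
Check: ψ(49) = 57·49 + 110 = 2903 = 23·122 + 97 ≡ 97 (mod 122).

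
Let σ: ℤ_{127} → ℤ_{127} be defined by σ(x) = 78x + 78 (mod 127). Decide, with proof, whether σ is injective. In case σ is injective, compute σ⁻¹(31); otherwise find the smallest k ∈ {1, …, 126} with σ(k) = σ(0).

Recall: σ is injective when σ(u) = σ(v) forces u = v.
Suppose σ(u) = σ(v) in ℤ_{127}. Then 78u + 78 ≡ 78v + 78 (mod 127), therefore 78(u − v) ≡ 0 (mod 127).
Since gcd(78, 127) = 1, 78 is invertible modulo 127, so u − v ≡ 0 (mod 127), i.e. u = v.
Thus σ is injective.
We now compute 78⁻¹ mod 127 explicitly. Euclid's algorithm: 127 = 1·78 + 49, 78 = 1·49 + 29, 49 = 1·29 + 20, 29 = 1·20 + 9, 20 = 2·9 + 2, 9 = 4·2 + 1; back-substituting gives 1 = 57·78 − 35·127, so 78⁻¹ ≡ 57 (mod 127).
Since σ is injective, we compute σ⁻¹(31): solve 78x + 78 ≡ 31 (mod 127), i.e. 78x ≡ 80 (mod 127).
Multiplying by 78⁻¹ = 57 gives x ≡ 57·80 = 4560 = 35·127 + 115 ≡ 115 (mod 127).
Check: σ(115) = 78·115 + 78 = 9048 = 71·127 + 31 ≡ 31 (mod 127).

115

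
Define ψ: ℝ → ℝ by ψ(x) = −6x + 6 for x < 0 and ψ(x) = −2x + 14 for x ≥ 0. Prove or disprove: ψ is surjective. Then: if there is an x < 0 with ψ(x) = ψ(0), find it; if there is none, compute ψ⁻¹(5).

-4/3

Both pieces are strictly decreasing (slopes −6 and −2), so each is injective on its own interval.
The left piece maps (−∞, 0) onto (6, ∞); the right piece maps [0, ∞) onto (−∞, 14].
The union (6, ∞) ∪ (−∞, 14] covers ℝ, so ψ is surjective.
For the follow-up: the images overlap, so an x < 0 with ψ(x) = ψ(0) exists. ψ(0) = 14; solving −6x + 6 = 14 for x < 0 gives x = (14 − 6)/(−6) = −4/3.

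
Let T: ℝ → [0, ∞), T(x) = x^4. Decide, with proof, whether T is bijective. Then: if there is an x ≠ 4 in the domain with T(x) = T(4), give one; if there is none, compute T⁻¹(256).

T(4) = 256 = (−4)^4 = T(−4) (since 4 is even), with 4 ≠ −4. So T is not injective, hence not bijective.
For the follow-up, such an x exists: taking x = −4 ∈ ℝ gives T(−4) = 256 = T(4) with −4 ≠ 4.

-4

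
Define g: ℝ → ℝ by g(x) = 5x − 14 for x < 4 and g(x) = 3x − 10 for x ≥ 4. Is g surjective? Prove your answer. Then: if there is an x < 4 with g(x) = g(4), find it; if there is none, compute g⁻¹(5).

Both pieces are strictly increasing (slopes 5 and 3), so each is injective on its own interval.
The left piece maps (−∞, 4) onto (−∞, 6); the right piece maps [4, ∞) onto [2, ∞).
The union (−∞, 6) ∪ [2, ∞) covers ℝ, so g is surjective.
For the follow-up: the images overlap, so an x < 4 with g(x) = g(4) exists. g(4) = 2; solving 5x − 14 = 2 for x < 4 gives x = (2 + 14)/5 = 16/5.

16/5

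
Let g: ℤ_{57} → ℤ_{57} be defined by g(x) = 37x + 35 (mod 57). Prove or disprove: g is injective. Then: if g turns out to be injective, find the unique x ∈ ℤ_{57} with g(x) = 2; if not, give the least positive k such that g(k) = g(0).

Suppose g(x_1) = g(x_2) in ℤ_{57}. Then 37x_1 + 35 ≡ 37x_2 + 35 (mod 57), so 37(x_1 − x_2) ≡ 0 (mod 57).
Since gcd(37, 57) = 1, 37 is invertible modulo 57, hence x_1 − x_2 ≡ 0 (mod 57), i.e. x_1 = x_2.
So g is injective.
We now compute 37⁻¹ mod 57 explicitly. Euclid's algorithm: 57 = 1·37 + 20, 37 = 1·20 + 17, 20 = 1·17 + 3, 17 = 5·3 + 2, 3 = 1·2 + 1; back-substituting gives 1 = 37·37 − 24·57, so 37⁻¹ ≡ 37 (mod 57).
Since g is injective, we compute g⁻¹(2): solve 37x + 35 ≡ 2 (mod 57), i.e. 37x ≡ 24 (mod 57).
Multiplying by 37⁻¹ = 37 gives x ≡ 37·24 = 888 = 15·57 + 33 ≡ 33 (mod 57).
Check: g(33) = 37·33 + 35 = 1256 = 22·57 + 2 ≡ 2 (mod 57).

33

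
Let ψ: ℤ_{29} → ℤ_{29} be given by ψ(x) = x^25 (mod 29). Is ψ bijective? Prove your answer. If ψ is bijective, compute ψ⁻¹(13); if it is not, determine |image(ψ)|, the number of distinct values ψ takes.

Since 29 is prime, the nonzero elements of ℤ_{29} form a cyclic group of order 28.
As gcd(25, 28) = 1, raising to the 25th power is a bijection on this group: if s^25 ≡ t^25 then (st^{−1})^25 = 1, and the only element of order dividing gcd(25, 28) = 1 is 1, so s = t.
With ψ(0) = 0 this makes ψ injective on all of ℤ_{29}, hence bijective (finite equal-size domain and codomain). In particular ψ is bijective.
Since ψ is bijective, we find the preimage of 13. The inverse of x ↦ x^25 on (ℤ_{29})^× is x ↦ x^9, because 25·9 = 225 = 8·28 + 1 ≡ 1 (mod 28) and x^{28} = 1 for x ≠ 0 (Fermat). So ψ⁻¹(13) = 13^9 mod 29.
Repeated squaring mod 29: 13^1 ≡ 13, 13^2 ≡ 13² = 169 ≡ 24, 13^4 ≡ 24² = 576 ≡ 25, 13^8 ≡ 25² = 625 ≡ 16. Since 9 = 8 + 1, 13^9 ≡ 16·13: 16·13 = 208 ≡ 5. So 13^9 ≡ 5 (mod 29).
Hence ψ⁻¹(13) = 5.

5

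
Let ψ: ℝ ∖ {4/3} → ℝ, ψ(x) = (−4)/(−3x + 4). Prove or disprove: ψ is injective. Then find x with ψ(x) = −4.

1

Suppose ψ(x_1) = ψ(x_2). Cross-multiplying: (−4)(−3x_2 + 4) = (−4)(−3x_1 + 4).
Expanding both sides and cancelling the symmetric terms leaves −12·(x_1 − x_2) = 0. Since −12 ≠ 0, x_1 = x_2. Therefore ψ is injective.
Solving ψ(x) = −4: cross-multiplying gives −4 = −4(−3x + 4), which rearranges to −12x = −12, so x = 1.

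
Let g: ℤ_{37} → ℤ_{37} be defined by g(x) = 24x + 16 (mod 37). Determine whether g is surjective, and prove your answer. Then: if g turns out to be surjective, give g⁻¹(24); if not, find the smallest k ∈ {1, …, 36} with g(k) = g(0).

Recall: surjectivity means every element of the codomain has a preimage under g.
Since gcd(24, 37) = 1, 24 is invertible modulo 37. Euclid's algorithm: 37 = 1·24 + 13, 24 = 1·13 + 11, 13 = 1·11 + 2, 11 = 5·2 + 1; back-substituting gives 1 = 17·24 − 11·37, so 24⁻¹ ≡ 17 (mod 37).
For any y ∈ ℤ_{37}, x = 17(y − 16) mod 37 satisfies g(x) = 24·17(y − 16) + 16 ≡ y (since 24·17 ≡ 1 mod 37). So every y has a preimage.
Therefore g is surjective.
Since g is surjective, we compute g⁻¹(24): solve 24x + 16 ≡ 24 (mod 37), i.e. 24x ≡ 8 (mod 37).
Multiplying by 24⁻¹ = 17 gives x ≡ 17·8 = 136 = 3·37 + 25 ≡ 25 (mod 37).
Check: g(25) = 24·25 + 16 = 616 = 16·37 + 24 ≡ 24 (mod 37).

25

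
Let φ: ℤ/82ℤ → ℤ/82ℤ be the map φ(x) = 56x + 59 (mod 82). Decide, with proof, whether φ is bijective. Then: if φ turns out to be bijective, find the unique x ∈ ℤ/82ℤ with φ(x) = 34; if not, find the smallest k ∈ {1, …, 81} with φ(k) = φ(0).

We have gcd(56, 82) = 2 > 1. Taking a = 0 and b = 41: φ(0) = 59 and φ(41) = 56·41 + 59 = 2355 ≡ 59 (mod 82).
So φ(0) = φ(41) while 0 ≠ 41, hence φ is not injective, hence not bijective.
Since φ is not bijective, we find the least positive k with φ(k) = φ(0): this means 56k ≡ 0 (mod 82), i.e. 82 ∣ 56k. Since gcd(56, 82) = 2, dividing through by 2 this holds exactly when 41 ∣ 28k, and as gcd(28, 41) = 1, exactly when 41 ∣ k.
The smallest positive such k is 41.

41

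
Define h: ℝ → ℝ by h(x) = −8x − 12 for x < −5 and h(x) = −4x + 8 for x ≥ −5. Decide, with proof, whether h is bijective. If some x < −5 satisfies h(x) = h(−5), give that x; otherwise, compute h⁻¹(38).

-25/4

Both pieces are strictly decreasing (slopes −8 and −4), so each is injective on its own interval.
The left piece maps (−∞, −5) onto (28, ∞); the right piece maps [−5, ∞) onto (−∞, 28].
Since 28 = 28, the images partition ℝ: h is injective and surjective, hence bijective.
Because the two images are disjoint, no x < −5 has h(x) = h(−5), so we compute h⁻¹(38): 38 lies in (28, ∞), so solve −8x − 12 = 38: x = (38 + 12)/(−8) = −25/4.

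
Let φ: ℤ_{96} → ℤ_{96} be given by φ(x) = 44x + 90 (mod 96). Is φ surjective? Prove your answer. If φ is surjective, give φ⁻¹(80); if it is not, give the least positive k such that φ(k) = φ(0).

24

Recall: φ is surjective if every y in the codomain equals φ(x) for some x in the domain.
Since gcd(44, 96) = 4, we have 44x ≡ 0 (mod 4) for all x, so φ(x) ≡ 2 (mod 4).
But 0 ≢ 2 (mod 4), so 0 ∈ ℤ_{96} has no preimage. Thus φ is not surjective.
Since φ is not surjective, we find the least positive k with φ(k) = φ(0): this means 44k ≡ 0 (mod 96), i.e. 96 ∣ 44k. Since gcd(44, 96) = 4, dividing through by 4 this holds exactly when 24 ∣ 11k, and as gcd(11, 24) = 1, exactly when 24 ∣ k.
The smallest positive such k is 24.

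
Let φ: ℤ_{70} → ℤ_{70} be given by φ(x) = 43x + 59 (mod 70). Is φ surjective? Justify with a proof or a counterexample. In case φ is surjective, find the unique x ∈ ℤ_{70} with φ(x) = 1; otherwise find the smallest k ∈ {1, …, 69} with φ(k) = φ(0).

54

By definition, φ is surjective if every y in the codomain equals φ(x) for some x in the domain.
Since gcd(43, 70) = 1, 43 is invertible modulo 70. Euclid's algorithm: 70 = 1·43 + 27, 43 = 1·27 + 16, 27 = 1·16 + 11, 16 = 1·11 + 5, 11 = 2·5 + 1; back-substituting gives 1 = 57·43 − 35·70, so 43⁻¹ ≡ 57 (mod 70).
For any y ∈ ℤ_{70}, x = 57(y − 59) mod 70 satisfies φ(x) = 43·57(y − 59) + 59 ≡ y (since 43·57 ≡ 1 mod 70). So every y has a preimage.
So φ is surjective.
Since φ is surjective, we find φ⁻¹(1): we need 43x ≡ 1 − 59 ≡ 12 (mod 70). Using 43⁻¹ = 57: x ≡ 57·12 = 684 = 9·70 + 54, so x = 54.
Check: φ(54) = 43·54 + 59 = 2381 = 34·70 + 1 ≡ 1 (mod 70).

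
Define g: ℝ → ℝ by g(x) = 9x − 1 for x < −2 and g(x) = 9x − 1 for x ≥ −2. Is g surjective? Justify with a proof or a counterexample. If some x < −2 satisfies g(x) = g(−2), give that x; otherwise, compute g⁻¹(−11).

-10/9

Both pieces are strictly increasing (slopes 9 and 9), so each is injective on its own interval.
The left piece maps (−∞, −2) onto (−∞, −19); the right piece maps [−2, ∞) onto [−19, ∞).
These images together cover ℝ, so g is surjective.
Because the two images are disjoint, no x < −2 has g(x) = g(−2), so we compute g⁻¹(−11): −11 lies in [−19, ∞), so solve 9x − 1 = −11: x = (−11 + 1)/9 = −10/9.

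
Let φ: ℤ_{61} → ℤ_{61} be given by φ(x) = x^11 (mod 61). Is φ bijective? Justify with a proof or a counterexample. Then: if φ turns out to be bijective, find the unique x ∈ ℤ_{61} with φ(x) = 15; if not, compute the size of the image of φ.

12

Since 61 is prime, the nonzero elements of ℤ_{61} form a cyclic group of order 60.
As gcd(11, 60) = 1, raising to the 11th power is a bijection on this group: if x_1^11 ≡ x_2^11 then (x_1x_2^{−1})^11 = 1, and the only element of order dividing gcd(11, 60) = 1 is 1, so x_1 = x_2.
With φ(0) = 0 this makes φ injective on all of ℤ_{61}, hence bijective (finite equal-size domain and codomain). In particular φ is bijective.
Since φ is bijective, we find the preimage of 15. The inverse of x ↦ x^11 on (ℤ_{61})^× is x ↦ x^11, because 11·11 = 121 = 2·60 + 1 ≡ 1 (mod 60) and x^{60} = 1 for x ≠ 0 (Fermat). So φ⁻¹(15) = 15^11 mod 61.
Repeated squaring mod 61: 15^1 ≡ 15, 15^2 ≡ 15² = 225 ≡ 42, 15^4 ≡ 42² = 1764 ≡ 56, 15^8 ≡ 56² = 3136 ≡ 25. Since 11 = 8 + 2 + 1, 15^11 ≡ 25·42·15: 25·42 = 1050 ≡ 13, then 13·15 = 195 ≡ 12. So 15^11 ≡ 12 (mod 61).
Hence φ⁻¹(15) = 12.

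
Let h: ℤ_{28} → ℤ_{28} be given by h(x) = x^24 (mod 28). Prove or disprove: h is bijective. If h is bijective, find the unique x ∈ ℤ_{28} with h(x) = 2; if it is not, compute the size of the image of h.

h(1) = 1^24 = 1.
h(3): Repeated squaring mod 28: 3^1 ≡ 3, 3^2 ≡ 3² = 9, 3^4 ≡ 9² = 81 ≡ 25, 3^8 ≡ 25² = 625 ≡ 9, 3^16 ≡ 9² = 81 ≡ 25. Since 24 = 16 + 8, 3^24 ≡ 25·9: 25·9 = 225 ≡ 1. So 3^24 ≡ 1 (mod 28).
So h(1) = h(3) = 1 while 1 ≠ 3, therefore h is not injective, hence not bijective.
Since h is not bijective, we determine |image(h)|. Computing x^24 mod 28 for each x (by repeated squaring, reducing mod 28 at every step), the values h(0), h(1), …, h(27) are: 0, 1, 8, 1, 8, 1, 8, 21, 8, 1, 8, 1, 8, 1, 0, 1, 8, 1, 8, 1, 8, 21, 8, 1, 8, 1, 8, 1.
The distinct values are {0, 1, 8, 21}; there are 4 of them.

4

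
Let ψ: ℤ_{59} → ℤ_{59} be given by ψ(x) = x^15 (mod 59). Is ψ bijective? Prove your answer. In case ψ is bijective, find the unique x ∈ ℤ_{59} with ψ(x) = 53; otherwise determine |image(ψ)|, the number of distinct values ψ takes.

36

Since 59 is prime, the nonzero elements of ℤ_{59} form a cyclic group of order 58.
As gcd(15, 58) = 1, raising to the 15th power is a bijection on this group: if s^15 ≡ t^15 then (st^{−1})^15 = 1, and the only element of order dividing gcd(15, 58) = 1 is 1, so s = t.
With ψ(0) = 0 this makes ψ injective on all of ℤ_{59}, hence bijective (finite equal-size domain and codomain). In particular ψ is bijective.
Since ψ is bijective, we find the preimage of 53. The inverse of x ↦ x^15 on (ℤ_{59})^× is x ↦ x^31, because 15·31 = 465 = 8·58 + 1 ≡ 1 (mod 58) and x^{58} = 1 for x ≠ 0 (Fermat). So ψ⁻¹(53) = 53^31 mod 59.
Repeated squaring mod 59: 53^1 ≡ 53, 53^2 ≡ 53² = 2809 ≡ 36, 53^4 ≡ 36² = 1296 ≡ 57, 53^8 ≡ 57² = 3249 ≡ 4, 53^16 ≡ 4² = 16. Since 31 = 16 + 8 + 4 + 2 + 1, 53^31 ≡ 16·4·57·36·53: 16·4 = 64 ≡ 5, then 5·57 = 285 ≡ 49, then 49·36 = 1764 ≡ 53, then 53·53 = 2809 ≡ 36. So 53^31 ≡ 36 (mod 59).
Hence ψ⁻¹(53) = 36.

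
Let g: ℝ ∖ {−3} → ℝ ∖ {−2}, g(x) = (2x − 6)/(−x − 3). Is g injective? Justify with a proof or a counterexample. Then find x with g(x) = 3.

-3/5

Suppose g(s) = g(t). Cross-multiplying: (2s − 6)(−t − 3) = (2t − 6)(−s − 3).
Expanding both sides and cancelling the symmetric terms leaves −12·(s − t) = 0. Since −12 ≠ 0, s = t. So g is injective.
Solving g(x) = 3: cross-multiplying gives 2x − 6 = 3(−x − 3), which rearranges to 5x = −3, so x = −3/5.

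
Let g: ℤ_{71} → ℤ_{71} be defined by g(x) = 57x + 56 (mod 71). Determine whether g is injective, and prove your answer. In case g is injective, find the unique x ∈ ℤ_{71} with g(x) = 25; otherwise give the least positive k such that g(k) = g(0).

Suppose g(x_1) = g(x_2) in ℤ_{71}. Then 57x_1 + 56 ≡ 57x_2 + 56 (mod 71), thus 57(x_1 − x_2) ≡ 0 (mod 71).
Since gcd(57, 71) = 1, 57 is invertible modulo 71, therefore x_1 − x_2 ≡ 0 (mod 71), i.e. x_1 = x_2.
Therefore g is injective.
We now compute 57⁻¹ mod 71 explicitly. Euclid's algorithm: 71 = 1·57 + 14, 57 = 4·14 + 1; back-substituting gives 1 = 5·57 − 4·71, so 57⁻¹ ≡ 5 (mod 71).
Since g is injective, we find g⁻¹(25): we need 57x ≡ 25 − 56 ≡ 40 (mod 71). Using 57⁻¹ = 5: x ≡ 5·40 = 200 = 2·71 + 58, so x = 58.
Check: g(58) = 57·58 + 56 = 3362 = 47·71 + 25 ≡ 25 (mod 71).

58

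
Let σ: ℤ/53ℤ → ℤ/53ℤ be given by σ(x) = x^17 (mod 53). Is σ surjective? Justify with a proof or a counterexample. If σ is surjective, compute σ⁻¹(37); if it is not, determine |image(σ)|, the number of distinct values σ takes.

7

Since 53 is prime, the nonzero elements of ℤ/53ℤ form a cyclic group of order 52.
As gcd(17, 52) = 1, raising to the 17th power is a bijection on this group: if u^17 ≡ v^17 then (uv^{−1})^17 = 1, and the only element of order dividing gcd(17, 52) = 1 is 1, so u = v.
With σ(0) = 0 this makes σ injective on all of ℤ/53ℤ, hence bijective (finite equal-size domain and codomain). In particular σ is surjective.
Since σ is surjective, we find the preimage of 37. The inverse of x ↦ x^17 on (ℤ/53ℤ)^× is x ↦ x^49, because 17·49 = 833 = 16·52 + 1 ≡ 1 (mod 52) and x^{52} = 1 for x ≠ 0 (Fermat). So σ⁻¹(37) = 37^49 mod 53.
Repeated squaring mod 53: 37^1 ≡ 37, 37^2 ≡ 37² = 1369 ≡ 44, 37^4 ≡ 44² = 1936 ≡ 28, 37^8 ≡ 28² = 784 ≡ 42, 37^16 ≡ 42² = 1764 ≡ 15, 37^32 ≡ 15² = 225 ≡ 13. Since 49 = 32 + 16 + 1, 37^49 ≡ 13·15·37: 13·15 = 195 ≡ 36, then 36·37 = 1332 ≡ 7. So 37^49 ≡ 7 (mod 53).
Hence σ⁻¹(37) = 7.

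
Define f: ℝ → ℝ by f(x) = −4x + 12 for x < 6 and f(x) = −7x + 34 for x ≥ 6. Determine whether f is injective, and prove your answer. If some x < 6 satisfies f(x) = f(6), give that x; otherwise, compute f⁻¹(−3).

5

Both pieces are strictly decreasing (slopes −4 and −7), so each is injective on its own interval.
The left piece maps (−∞, 6) onto (−12, ∞); the right piece maps [6, ∞) onto (−∞, −8].
These images overlap. In particular f(6) = −8 (right piece), and solving −4x + 12 = −8 on the left piece gives x = 5 < 6.
So f(5) = f(6) with 5 ≠ 6, and f is not injective. This x = 5 is the requested value below 6.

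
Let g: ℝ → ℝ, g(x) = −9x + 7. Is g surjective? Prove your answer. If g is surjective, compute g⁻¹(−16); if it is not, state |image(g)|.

23/9

For any y ∈ ℝ, x = (y − 7)/(−9) satisfies g(x) = y.
Thus g is surjective.
Since g is surjective, we compute g⁻¹(−16) = (−16 − 7)/(−9) = 23/9.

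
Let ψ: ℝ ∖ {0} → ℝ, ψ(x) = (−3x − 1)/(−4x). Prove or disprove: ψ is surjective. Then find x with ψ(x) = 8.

1/29

If ψ(x) = 3/4, cross-multiplying gives −4(−3x − 1) = −3(−4x), which simplifies to 4 = 0 — false.  So 3/4 has no preimage and ψ is not surjective.
Solving ψ(x) = 8: cross-multiplying gives −3x − 1 = 8(−4x), which rearranges to 29x = 1, so x = 1/29.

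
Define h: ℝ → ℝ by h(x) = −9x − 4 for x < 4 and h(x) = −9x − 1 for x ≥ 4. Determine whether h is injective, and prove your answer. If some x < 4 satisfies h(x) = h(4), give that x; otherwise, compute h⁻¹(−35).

11/3

Both pieces are strictly decreasing (slopes −9 and −9), so each is injective on its own interval.
The left piece maps (−∞, 4) onto (−40, ∞); the right piece maps [4, ∞) onto (−∞, −37].
These images overlap. In particular h(4) = −37 (right piece), and solving −9x − 4 = −37 on the left piece gives x = 11/3 < 4.
So h(11/3) = h(4) with 11/3 ≠ 4, and h is not injective. This x = 11/3 is the requested value below 4.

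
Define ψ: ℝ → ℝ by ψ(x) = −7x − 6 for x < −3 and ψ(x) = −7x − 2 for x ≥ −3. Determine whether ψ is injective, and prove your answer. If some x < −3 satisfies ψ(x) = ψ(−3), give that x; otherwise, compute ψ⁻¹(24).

-25/7

Both pieces are strictly decreasing (slopes −7 and −7), so each is injective on its own interval.
The left piece maps (−∞, −3) onto (15, ∞); the right piece maps [−3, ∞) onto (−∞, 19].
These images overlap. In particular ψ(−3) = 19 (right piece), and solving −7x − 6 = 19 on the left piece gives x = −25/7 < −3.
So ψ(−25/7) = ψ(−3) with −25/7 ≠ −3, and ψ is not injective. This x = −25/7 is the requested value below −3.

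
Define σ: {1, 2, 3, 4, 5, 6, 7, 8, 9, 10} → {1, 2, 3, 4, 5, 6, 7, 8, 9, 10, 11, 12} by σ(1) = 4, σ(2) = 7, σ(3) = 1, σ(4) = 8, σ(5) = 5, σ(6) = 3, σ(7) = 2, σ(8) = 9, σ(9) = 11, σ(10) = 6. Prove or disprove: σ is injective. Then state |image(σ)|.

10

The values σ(1), …, σ(10) are 4, 7, 1, 8, 5, 3, 2, 9, 11, 6 — all distinct.
So σ(u) = σ(v) only when u = v, and σ is injective.
The image of σ is {1, 2, 3, 4, 5, 6, 7, 8, 9, 11}, which has 10 elements.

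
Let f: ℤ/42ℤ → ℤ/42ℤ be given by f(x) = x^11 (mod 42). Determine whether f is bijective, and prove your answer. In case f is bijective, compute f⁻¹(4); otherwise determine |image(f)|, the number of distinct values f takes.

16

Computing x^11 mod 42 for each x (by repeated squaring, reducing mod 42 at every step), the values f(0), f(1), …, f(41) are: 0, 1, 32, 33, 16, 17, 6, 7, 8, 39, 40, 23, 24, 13, 14, 15, 4, 5, 30, 31, 20, 21, 22, 11, 12, 37, 38, 27, 28, 29, 18, 19, 2, 3, 34, 35, 36, 25, 26, 9, 10, 41.
Every element of ℤ/42ℤ appears exactly once in this list, so f is a bijection, and in particular bijective.
Since f is bijective, we read off the preimage of 4 from the same table: f(16) = 4, so f⁻¹(4) = 16.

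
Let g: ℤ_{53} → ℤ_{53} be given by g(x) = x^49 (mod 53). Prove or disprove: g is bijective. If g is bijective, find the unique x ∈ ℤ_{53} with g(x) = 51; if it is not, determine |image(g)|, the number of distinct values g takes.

Since 53 is prime, the nonzero elements of ℤ_{53} form a cyclic group of order 52.
As gcd(49, 52) = 1, raising to the 49th power is a bijection on this group: if u^49 ≡ v^49 then (uv^{−1})^49 = 1, and the only element of order dividing gcd(49, 52) = 1 is 1, so u = v.
With g(0) = 0 this makes g injective on all of ℤ_{53}, hence bijective (finite equal-size domain and codomain). In particular g is bijective.
Since g is bijective, we find the preimage of 51. The inverse of x ↦ x^49 on (ℤ_{53})^× is x ↦ x^17, because 49·17 = 833 = 16·52 + 1 ≡ 1 (mod 52) and x^{52} = 1 for x ≠ 0 (Fermat). So g⁻¹(51) = 51^17 mod 53.
Repeated squaring mod 53: 51^1 ≡ 51, 51^2 ≡ 51² = 2601 ≡ 4, 51^4 ≡ 4² = 16, 51^8 ≡ 16² = 256 ≡ 44, 51^16 ≡ 44² = 1936 ≡ 28. Since 17 = 16 + 1, 51^17 ≡ 28·51: 28·51 = 1428 ≡ 50. So 51^17 ≡ 50 (mod 53).
Hence g⁻¹(51) = 50.

50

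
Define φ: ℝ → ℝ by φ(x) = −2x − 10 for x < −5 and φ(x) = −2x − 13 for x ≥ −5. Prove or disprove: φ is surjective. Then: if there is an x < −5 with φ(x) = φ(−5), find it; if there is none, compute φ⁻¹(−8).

Both pieces are strictly decreasing (slopes −2 and −2), so each is injective on its own interval.
The left piece maps (−∞, −5) onto (0, ∞); the right piece maps [−5, ∞) onto (−∞, −3].
The union (0, ∞) ∪ (−∞, −3] omits the interval between 0 and −3; in particular 0 has no preimage. So φ is not surjective.
Because the two images are disjoint, no x < −5 has φ(x) = φ(−5), so we compute φ⁻¹(−8): −8 lies in (−∞, −3], so solve −2x − 13 = −8: x = (−8 + 13)/(−2) = −5/2.

-5/2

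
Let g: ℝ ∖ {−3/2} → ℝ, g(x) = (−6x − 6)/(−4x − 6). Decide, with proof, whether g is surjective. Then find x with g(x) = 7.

-18/11

If g(x) = 3/2, cross-multiplying gives −4(−6x − 6) = −6(−4x − 6), which simplifies to 24 = 36 — false.  So 3/2 has no preimage and g is not surjective.
Solving g(x) = 7: cross-multiplying gives −6x − 6 = 7(−4x − 6), which rearranges to 22x = −36, so x = −18/11.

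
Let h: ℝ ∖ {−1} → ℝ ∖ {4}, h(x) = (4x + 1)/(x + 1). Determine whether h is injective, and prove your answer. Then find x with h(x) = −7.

Suppose h(a) = h(b). Cross-multiplying: (4a + 1)(b + 1) = (4b + 1)(a + 1).
Expanding both sides and cancelling the symmetric terms leaves 3·(a − b) = 0. Since 3 ≠ 0, a = b. Therefore h is injective.
Solving h(x) = −7: cross-multiplying gives 4x + 1 = −7(x + 1), which rearranges to 11x = −8, so x = −8/11.

-8/11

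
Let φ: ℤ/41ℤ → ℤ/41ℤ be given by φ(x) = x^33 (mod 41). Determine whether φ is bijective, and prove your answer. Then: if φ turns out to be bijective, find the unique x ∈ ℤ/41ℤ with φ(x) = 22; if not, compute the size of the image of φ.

24

Since 41 is prime, the nonzero elements of ℤ/41ℤ form a cyclic group of order 40.
As gcd(33, 40) = 1, raising to the 33rd power is a bijection on this group: if s^33 ≡ t^33 then (st^{−1})^33 = 1, and the only element of order dividing gcd(33, 40) = 1 is 1, so s = t.
With φ(0) = 0 this makes φ injective on all of ℤ/41ℤ, hence bijective (finite equal-size domain and codomain). In particular φ is bijective.
Since φ is bijective, we find the preimage of 22. The inverse of x ↦ x^33 on (ℤ/41ℤ)^× is x ↦ x^17, because 33·17 = 561 = 14·40 + 1 ≡ 1 (mod 40) and x^{40} = 1 for x ≠ 0 (Fermat). So φ⁻¹(22) = 22^17 mod 41.
Repeated squaring mod 41: 22^1 ≡ 22, 22^2 ≡ 22² = 484 ≡ 33, 22^4 ≡ 33² = 1089 ≡ 23, 22^8 ≡ 23² = 529 ≡ 37, 22^16 ≡ 37² = 1369 ≡ 16. Since 17 = 16 + 1, 22^17 ≡ 16·22: 16·22 = 352 ≡ 24. So 22^17 ≡ 24 (mod 41).
Hence φ⁻¹(22) = 24.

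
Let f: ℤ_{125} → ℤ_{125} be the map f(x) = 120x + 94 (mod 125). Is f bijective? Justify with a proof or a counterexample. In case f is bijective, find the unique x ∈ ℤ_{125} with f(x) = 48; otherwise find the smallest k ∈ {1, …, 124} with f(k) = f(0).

Recall that injectivity means: for all x_1, x_2 in the domain, f(x_1) = f(x_2) implies x_1 = x_2.
We have gcd(120, 125) = 5 > 1. Taking x_1 = 0 and x_2 = 25: f(0) = 94 and f(25) = 120·25 + 94 = 3094 ≡ 94 (mod 125).
So f(0) = f(25) while 0 ≠ 25, thus f is not injective, hence not bijective.
Since f is not bijective, we find the least positive k with f(k) = f(0): this means 120k ≡ 0 (mod 125), i.e. 125 ∣ 120k. Since gcd(120, 125) = 5, dividing through by 5 this holds exactly when 25 ∣ 24k, and as gcd(24, 25) = 1, exactly when 25 ∣ k.
The smallest positive such k is 25.

25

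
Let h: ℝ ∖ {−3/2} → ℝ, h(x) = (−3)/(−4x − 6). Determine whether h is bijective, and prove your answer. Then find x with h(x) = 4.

If h(x) = 0, cross-multiplying gives −4(−3) = 0(−4x − 6), which simplifies to 12 = 0 — false.  So 0 has no preimage and h is not surjective.
Therefore h is not bijective.
Solving h(x) = 4: cross-multiplying gives −3 = 4(−4x − 6), which rearranges to 16x = −21, so x = −21/16.

-21/16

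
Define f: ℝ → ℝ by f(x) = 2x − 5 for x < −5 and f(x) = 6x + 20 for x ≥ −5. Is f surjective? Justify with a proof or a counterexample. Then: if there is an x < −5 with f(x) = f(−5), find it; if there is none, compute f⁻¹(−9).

Both pieces are strictly increasing (slopes 2 and 6), so each is injective on its own interval.
The left piece maps (−∞, −5) onto (−∞, −15); the right piece maps [−5, ∞) onto [−10, ∞).
The union (−∞, −15) ∪ [−10, ∞) omits the interval between −15 and −10; in particular −15 has no preimage. So f is not surjective.
Because the two images are disjoint, no x < −5 has f(x) = f(−5), so we compute f⁻¹(−9): −9 lies in [−10, ∞), so solve 6x + 20 = −9: x = (−9 − 20)/6 = −29/6.

-29/6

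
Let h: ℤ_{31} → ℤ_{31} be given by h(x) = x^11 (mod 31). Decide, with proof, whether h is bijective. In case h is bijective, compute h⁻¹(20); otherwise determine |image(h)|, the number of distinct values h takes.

Since 31 is prime, the nonzero elements of ℤ_{31} form a cyclic group of order 30.
As gcd(11, 30) = 1, raising to the 11th power is a bijection on this group: if s^11 ≡ t^11 then (st^{−1})^11 = 1, and the only element of order dividing gcd(11, 30) = 1 is 1, so s = t.
With h(0) = 0 this makes h injective on all of ℤ_{31}, hence bijective (finite equal-size domain and codomain). In particular h is bijective.
Since h is bijective, we find the preimage of 20. The inverse of x ↦ x^11 on (ℤ_{31})^× is x ↦ x^11, because 11·11 = 121 = 4·30 + 1 ≡ 1 (mod 30) and x^{30} = 1 for x ≠ 0 (Fermat). So h⁻¹(20) = 20^11 mod 31.
Repeated squaring mod 31: 20^1 ≡ 20, 20^2 ≡ 20² = 400 ≡ 28, 20^4 ≡ 28² = 784 ≡ 9, 20^8 ≡ 9² = 81 ≡ 19. Since 11 = 8 + 2 + 1, 20^11 ≡ 19·28·20: 19·28 = 532 ≡ 5, then 5·20 = 100 ≡ 7. So 20^11 ≡ 7 (mod 31).
Hence h⁻¹(20) = 7.

7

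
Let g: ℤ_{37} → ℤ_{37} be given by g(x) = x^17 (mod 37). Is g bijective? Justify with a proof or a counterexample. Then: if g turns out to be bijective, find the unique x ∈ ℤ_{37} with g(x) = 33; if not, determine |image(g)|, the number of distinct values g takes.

Since 37 is prime, the nonzero elements of ℤ_{37} form a cyclic group of order 36.
As gcd(17, 36) = 1, raising to the 17th power is a bijection on this group: if x_1^17 ≡ x_2^17 then (x_1x_2^{−1})^17 = 1, and the only element of order dividing gcd(17, 36) = 1 is 1, so x_1 = x_2.
With g(0) = 0 this makes g injective on all of ℤ_{37}, hence bijective (finite equal-size domain and codomain). In particular g is bijective.
Since g is bijective, we find the preimage of 33. The inverse of x ↦ x^17 on (ℤ_{37})^× is x ↦ x^17, because 17·17 = 289 = 8·36 + 1 ≡ 1 (mod 36) and x^{36} = 1 for x ≠ 0 (Fermat). So g⁻¹(33) = 33^17 mod 37.
Repeated squaring mod 37: 33^1 ≡ 33, 33^2 ≡ 33² = 1089 ≡ 16, 33^4 ≡ 16² = 256 ≡ 34, 33^8 ≡ 34² = 1156 ≡ 9, 33^16 ≡ 9² = 81 ≡ 7. Since 17 = 16 + 1, 33^17 ≡ 7·33: 7·33 = 231 ≡ 9. So 33^17 ≡ 9 (mod 37).
Hence g⁻¹(33) = 9.

9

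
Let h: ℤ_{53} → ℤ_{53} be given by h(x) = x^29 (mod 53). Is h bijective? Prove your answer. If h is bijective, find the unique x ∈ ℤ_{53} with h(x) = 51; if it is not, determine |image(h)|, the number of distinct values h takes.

Since 53 is prime, the nonzero elements of ℤ_{53} form a cyclic group of order 52.
As gcd(29, 52) = 1, raising to the 29th power is a bijection on this group: if s^29 ≡ t^29 then (st^{−1})^29 = 1, and the only element of order dividing gcd(29, 52) = 1 is 1, so s = t.
With h(0) = 0 this makes h injective on all of ℤ_{53}, hence bijective (finite equal-size domain and codomain). In particular h is bijective.
Since h is bijective, we find the preimage of 51. The inverse of x ↦ x^29 on (ℤ_{53})^× is x ↦ x^9, because 29·9 = 261 = 5·52 + 1 ≡ 1 (mod 52) and x^{52} = 1 for x ≠ 0 (Fermat). So h⁻¹(51) = 51^9 mod 53.
Repeated squaring mod 53: 51^1 ≡ 51, 51^2 ≡ 51² = 2601 ≡ 4, 51^4 ≡ 4² = 16, 51^8 ≡ 16² = 256 ≡ 44. Since 9 = 8 + 1, 51^9 ≡ 44·51: 44·51 = 2244 ≡ 18. So 51^9 ≡ 18 (mod 53).
Hence h⁻¹(51) = 18.

18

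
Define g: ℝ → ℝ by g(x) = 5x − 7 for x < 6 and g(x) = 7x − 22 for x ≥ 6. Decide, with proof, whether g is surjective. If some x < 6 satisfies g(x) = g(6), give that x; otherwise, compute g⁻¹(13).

27/5

Both pieces are strictly increasing (slopes 5 and 7), so each is injective on its own interval.
The left piece maps (−∞, 6) onto (−∞, 23); the right piece maps [6, ∞) onto [20, ∞).
The union (−∞, 23) ∪ [20, ∞) covers ℝ, so g is surjective.
For the follow-up: the images overlap, so an x < 6 with g(x) = g(6) exists. g(6) = 20; solving 5x − 7 = 20 for x < 6 gives x = (20 + 7)/5 = 27/5.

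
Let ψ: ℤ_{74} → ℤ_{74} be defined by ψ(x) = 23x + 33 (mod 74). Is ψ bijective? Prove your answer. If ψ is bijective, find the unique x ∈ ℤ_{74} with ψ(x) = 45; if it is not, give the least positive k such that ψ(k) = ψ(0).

Suppose ψ(a) = ψ(b) in ℤ_{74}. Then 23a + 33 ≡ 23b + 33 (mod 74), hence 23(a − b) ≡ 0 (mod 74).
Since gcd(23, 74) = 1, 23 is invertible modulo 74, hence a − b ≡ 0 (mod 74), i.e. a = b.
We now compute 23⁻¹ mod 74 explicitly. Euclid's algorithm: 74 = 3·23 + 5, 23 = 4·5 + 3, 5 = 1·3 + 2, 3 = 1·2 + 1; back-substituting gives 1 = 29·23 − 9·74, so 23⁻¹ ≡ 29 (mod 74).
Then y ↦ 29(y − 33) is a two-sided inverse to ψ, so every y ∈ ℤ_{74} has a preimage.
Hence ψ is bijective.
Since ψ is bijective, we find ψ⁻¹(45): we need 23x ≡ 45 − 33 ≡ 12 (mod 74). Using 23⁻¹ = 29: x ≡ 29·12 = 348 = 4·74 + 52, so x = 52.
Check: ψ(52) = 23·52 + 33 = 1229 = 16·74 + 45 ≡ 45 (mod 74).

52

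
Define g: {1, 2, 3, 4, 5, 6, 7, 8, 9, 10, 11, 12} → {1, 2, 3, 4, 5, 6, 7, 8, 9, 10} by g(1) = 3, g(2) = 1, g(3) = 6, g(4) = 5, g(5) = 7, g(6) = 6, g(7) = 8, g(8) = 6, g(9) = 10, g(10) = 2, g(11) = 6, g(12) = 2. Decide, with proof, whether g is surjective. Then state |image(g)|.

No element maps to 4, so g is not surjective.
The image of g is {1, 2, 3, 5, 6, 7, 8, 10}, which has 8 elements.

8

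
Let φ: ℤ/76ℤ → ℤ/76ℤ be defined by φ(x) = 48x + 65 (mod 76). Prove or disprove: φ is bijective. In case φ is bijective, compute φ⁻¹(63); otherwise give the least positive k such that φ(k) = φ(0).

Recall: φ is injective when φ(a) = φ(b) forces a = b.
We have gcd(48, 76) = 4 > 1. Taking a = 0 and b = 19: φ(0) = 65 and φ(19) = 48·19 + 65 = 977 ≡ 65 (mod 76).
So φ(0) = φ(19) while 0 ≠ 19, hence φ is not injective, hence not bijective.
Since φ is not bijective, we find the least positive k with φ(k) = φ(0): this means 48k ≡ 0 (mod 76), i.e. 76 ∣ 48k. Since gcd(48, 76) = 4, dividing through by 4 this holds exactly when 19 ∣ 12k, and as gcd(12, 19) = 1, exactly when 19 ∣ k.
The smallest positive such k is 19.

19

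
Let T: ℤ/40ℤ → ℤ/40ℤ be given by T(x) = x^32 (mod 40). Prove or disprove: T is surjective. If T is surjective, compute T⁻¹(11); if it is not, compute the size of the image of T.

4

T(1) = 1^32 = 1.
T(3): Repeated squaring mod 40: 3^1 ≡ 3, 3^2 ≡ 3² = 9, 3^4 ≡ 9² = 81 ≡ 1, 3^8 ≡ 1² = 1, 3^16 ≡ 1² = 1, 3^32 ≡ 1² = 1. So 3^32 ≡ 1 (mod 40).
So T(1) = T(3) = 1 while 1 ≠ 3, hence T is not injective.
A non-injective map from the 40-element set ℤ/40ℤ to itself takes at most 39 distinct values, so it cannot be surjective. So T is not surjective.
Since T is not surjective, we determine |image(T)|. Computing x^32 mod 40 for each x (by repeated squaring, reducing mod 40 at every step), the values T(0), T(1), …, T(39) are: 0, 1, 16, 1, 16, 25, 16, 1, 16, 1, 0, 1, 16, 1, 16, 25, 16, 1, 16, 1, 0, 1, 16, 1, 16, 25, 16, 1, 16, 1, 0, 1, 16, 1, 16, 25, 16, 1, 16, 1.
The distinct values are {0, 1, 16, 25}; there are 4 of them.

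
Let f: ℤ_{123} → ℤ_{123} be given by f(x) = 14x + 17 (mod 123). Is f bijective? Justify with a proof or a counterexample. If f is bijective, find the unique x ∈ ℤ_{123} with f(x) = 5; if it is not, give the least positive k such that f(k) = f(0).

87

Suppose f(s) = f(t) in ℤ_{123}. Then 14s + 17 ≡ 14t + 17 (mod 123), thus 14(s − t) ≡ 0 (mod 123).
Since gcd(14, 123) = 1, 14 is invertible modulo 123, therefore s − t ≡ 0 (mod 123), i.e. s = t.
We now compute 14⁻¹ mod 123 explicitly. Euclid's algorithm: 123 = 8·14 + 11, 14 = 1·11 + 3, 11 = 3·3 + 2, 3 = 1·2 + 1; back-substituting gives 1 = 44·14 − 5·123, so 14⁻¹ ≡ 44 (mod 123).
Then y ↦ 44(y − 17) is a two-sided inverse to f, so every y ∈ ℤ_{123} has a preimage.
So f is bijective.
Since f is bijective, we compute f⁻¹(5): solve 14x + 17 ≡ 5 (mod 123), i.e. 14x ≡ 111 (mod 123).
Multiplying by 14⁻¹ = 44 gives x ≡ 44·111 = 4884 = 39·123 + 87 ≡ 87 (mod 123).
Check: f(87) = 14·87 + 17 = 1235 = 10·123 + 5 ≡ 5 (mod 123).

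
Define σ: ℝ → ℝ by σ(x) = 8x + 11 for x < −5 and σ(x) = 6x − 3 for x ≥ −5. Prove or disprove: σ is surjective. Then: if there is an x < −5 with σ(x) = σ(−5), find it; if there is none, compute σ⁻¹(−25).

Both pieces are strictly increasing (slopes 8 and 6), so each is injective on its own interval.
The left piece maps (−∞, −5) onto (−∞, −29); the right piece maps [−5, ∞) onto [−33, ∞).
The union (−∞, −29) ∪ [−33, ∞) covers ℝ, so σ is surjective.
For the follow-up: the images overlap, so an x < −5 with σ(x) = σ(−5) exists. σ(−5) = −33; solving 8x + 11 = −33 for x < −5 gives x = (−33 − 11)/8 = −11/2.

-11/2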